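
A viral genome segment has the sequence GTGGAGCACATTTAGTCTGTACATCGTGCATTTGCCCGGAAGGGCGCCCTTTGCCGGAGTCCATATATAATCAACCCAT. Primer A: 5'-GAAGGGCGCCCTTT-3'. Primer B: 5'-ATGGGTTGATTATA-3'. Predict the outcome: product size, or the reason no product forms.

Yes — a 41 bp product.

Primer A (GAAGGGCGCCCTTT) matches the top strand at positions 39–52; it acts as a forward primer.
Primer B's reverse complement is TATAATCAACCCAT, matching the top strand at positions 66–79; it acts as a reverse primer.
The 3' ends face each other across positions 39–79, giving a 41 bp product.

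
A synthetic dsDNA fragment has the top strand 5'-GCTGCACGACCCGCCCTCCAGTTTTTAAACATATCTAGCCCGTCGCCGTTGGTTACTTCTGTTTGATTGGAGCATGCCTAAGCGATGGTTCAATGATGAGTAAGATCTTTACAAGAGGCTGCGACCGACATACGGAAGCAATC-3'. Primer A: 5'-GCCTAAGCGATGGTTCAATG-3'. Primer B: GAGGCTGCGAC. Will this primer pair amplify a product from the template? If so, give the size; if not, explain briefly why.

No product — both primers anneal to the same strand and extend in the same direction.

Primer A (GCCTAAGCGATGGTTCAATG) matches the top strand at positions 76–95 (3' end points downstream).
Primer B (GAGGCTGCGAC) also matches the top strand directly, at positions 115–125 — its reverse complement GTCGCAGCCTC is not present.
Both primers anneal to the bottom strand with 3' ends pointing the same way, so neither can prime synthesis back toward the other.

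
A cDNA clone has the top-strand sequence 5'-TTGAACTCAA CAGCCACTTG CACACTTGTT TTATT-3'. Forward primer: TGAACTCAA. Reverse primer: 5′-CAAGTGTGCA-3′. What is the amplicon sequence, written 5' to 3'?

Scanning the template, TGAACTCAA occurs at positions 2–10; this primer anneals to the bottom strand there with its 3' end pointing downstream.
Taking the reverse complement of CAAGTGTGCA gives TGCACACTTG, found at positions 19–28 on the template; the primer anneals here to the top strand with its 3' end pointing upstream.
The product is the template from position 2 through 28 (27 bp).

5'-TGAACTCAACAGCCACTTGCACACTTG-3'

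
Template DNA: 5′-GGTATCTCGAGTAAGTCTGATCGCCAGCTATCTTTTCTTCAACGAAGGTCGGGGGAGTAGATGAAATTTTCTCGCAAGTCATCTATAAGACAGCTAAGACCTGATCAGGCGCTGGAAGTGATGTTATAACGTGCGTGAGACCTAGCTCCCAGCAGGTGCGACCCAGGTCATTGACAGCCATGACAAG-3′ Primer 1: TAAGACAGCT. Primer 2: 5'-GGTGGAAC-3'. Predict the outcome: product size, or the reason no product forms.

Primer 2 (GGTGGAAC) does not match the top strand, and its reverse complement GTTCCACC does not match either.
With no annealing site for primer 2, no amplification occurs.

No product — primer 2 has no binding site in the template.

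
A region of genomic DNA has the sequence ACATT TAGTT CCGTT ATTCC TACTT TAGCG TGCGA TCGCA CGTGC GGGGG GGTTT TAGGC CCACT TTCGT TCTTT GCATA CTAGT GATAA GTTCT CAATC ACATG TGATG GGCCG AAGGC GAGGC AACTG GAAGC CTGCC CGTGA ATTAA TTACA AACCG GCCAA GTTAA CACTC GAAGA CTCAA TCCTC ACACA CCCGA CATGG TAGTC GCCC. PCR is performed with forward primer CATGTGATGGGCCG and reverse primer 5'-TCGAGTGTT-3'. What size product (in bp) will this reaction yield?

76 bp

Forward primer CATGTGATGGGCCG is found on the top strand at positions 102–115.
The reverse primer's reverse complement is AACACTCGA, which matches the template at positions 169–177.
Product length = (reverse-primer end) − (forward-primer start) + 1 = 177 − 102 + 1 = 76 bp.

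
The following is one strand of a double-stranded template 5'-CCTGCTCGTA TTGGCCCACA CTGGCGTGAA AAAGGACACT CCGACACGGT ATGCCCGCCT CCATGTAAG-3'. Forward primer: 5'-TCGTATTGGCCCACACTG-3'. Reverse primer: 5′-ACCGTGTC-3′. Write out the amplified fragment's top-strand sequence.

The forward primer matches the template at positions 6–23.
Reverse complement of the reverse primer: GACACGGT. This occurs on the top strand at positions 43–50.
The product is the template from position 6 through 50 (45 bp).

5'-TCGTATTGGCCCACACTGGCGTGAAAAAGGACACTCCGACACGGT-3'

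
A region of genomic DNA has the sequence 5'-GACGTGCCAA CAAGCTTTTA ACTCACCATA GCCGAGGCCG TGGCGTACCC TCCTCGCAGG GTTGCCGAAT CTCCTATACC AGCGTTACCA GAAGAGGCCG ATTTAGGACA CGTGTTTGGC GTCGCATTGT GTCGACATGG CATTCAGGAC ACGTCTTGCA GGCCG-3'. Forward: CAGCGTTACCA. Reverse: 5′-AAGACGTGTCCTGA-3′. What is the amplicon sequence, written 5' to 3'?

5'-CAGCGTTACCAGAAGAGGCCGATTTAGGACACGTGTTTGGCGTCGCATTGTGTCGACATGGCATTCAGGACACGTCTT-3'

Forward primer CAGCGTTACCA is found on the top strand at positions 80–90.
The reverse primer's reverse complement is TCAGGACACGTCTT, which matches the template at positions 144–157.
The product is the template from position 80 through 157 (78 bp).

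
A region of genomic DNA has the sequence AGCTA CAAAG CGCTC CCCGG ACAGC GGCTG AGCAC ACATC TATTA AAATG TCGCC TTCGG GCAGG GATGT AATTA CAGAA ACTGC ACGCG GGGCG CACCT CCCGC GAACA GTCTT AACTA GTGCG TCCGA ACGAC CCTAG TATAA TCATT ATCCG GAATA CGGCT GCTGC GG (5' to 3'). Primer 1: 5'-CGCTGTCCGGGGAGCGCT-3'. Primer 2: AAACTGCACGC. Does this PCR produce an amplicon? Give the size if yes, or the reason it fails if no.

Primer 1 (CGCTGTCCGGGGAGCGCT) has reverse complement AGCGCTCCCCGGACAGCG, which matches the top strand at positions 9–26; primer 1 anneals to the top strand there with its 3' end pointing upstream toward position 9.
Primer 2 (AAACTGCACGC) matches the top strand directly at positions 79–89; it anneals to the bottom strand with its 3' end pointing downstream toward position 89.
The 3' ends diverge (primer 1 extends toward position 1, primer 2 toward position 172), so the primers never converge on a shared product.

No product — the primers' 3' ends point away from each other.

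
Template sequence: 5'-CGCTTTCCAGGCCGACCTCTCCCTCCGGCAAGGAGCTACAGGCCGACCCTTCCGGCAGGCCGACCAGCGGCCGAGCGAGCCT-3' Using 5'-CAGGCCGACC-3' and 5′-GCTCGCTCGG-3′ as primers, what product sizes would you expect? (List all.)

The forward primer CAGGCCGACC matches the top strand at positions 8–17, 39–48, 56–65.
The reverse primer's reverse complement is CCGAGCGAGC, matching at positions 71–80.
Each forward site pairs with the reverse site to give a product ending at position 80: sizes 73, 42, 25 bp.

73 bp, 42 bp, 25 bp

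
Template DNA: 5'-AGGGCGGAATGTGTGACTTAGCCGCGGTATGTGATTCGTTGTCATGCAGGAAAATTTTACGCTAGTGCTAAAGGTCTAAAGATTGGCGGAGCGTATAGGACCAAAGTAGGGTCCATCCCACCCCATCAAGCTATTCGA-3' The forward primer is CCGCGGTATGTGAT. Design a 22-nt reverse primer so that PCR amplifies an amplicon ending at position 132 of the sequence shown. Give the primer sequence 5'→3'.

The forward primer binds at positions 22–35; the product's 3' end on the top strand is position 132.
The reverse primer anneals to the top strand over positions 111–132, i.e. to GTCCATCCCACCCCATCAAGCT.
Its sequence written 5'→3' is the reverse complement: AGCTTGATGGGGTGGGATGGAC.

5'-AGCTTGATGGGGTGGGATGGAC-3'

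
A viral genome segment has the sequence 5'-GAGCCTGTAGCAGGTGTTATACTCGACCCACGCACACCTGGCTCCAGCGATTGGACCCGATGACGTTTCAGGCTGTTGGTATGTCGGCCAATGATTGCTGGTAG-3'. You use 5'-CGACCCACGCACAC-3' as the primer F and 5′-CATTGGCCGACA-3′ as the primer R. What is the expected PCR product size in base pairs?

70 bp

Forward primer CGACCCACGCACAC is found on the top strand at positions 24–37.
Reverse complement of the reverse primer: TGTCGGCCAATG. This occurs on the top strand at positions 82–93.
Amplicon spans positions 24–93: 70 bp.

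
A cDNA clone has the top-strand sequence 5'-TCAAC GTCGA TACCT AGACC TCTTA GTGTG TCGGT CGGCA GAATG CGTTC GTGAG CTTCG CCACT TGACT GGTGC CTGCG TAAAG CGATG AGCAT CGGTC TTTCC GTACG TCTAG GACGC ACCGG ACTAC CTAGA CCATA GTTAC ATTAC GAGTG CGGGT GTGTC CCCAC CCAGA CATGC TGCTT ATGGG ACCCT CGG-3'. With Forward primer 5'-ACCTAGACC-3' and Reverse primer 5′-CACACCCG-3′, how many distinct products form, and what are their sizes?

Two products: 152 bp, 35 bp

The forward primer ACCTAGACC matches the top strand at positions 12–20, 129–137.
The reverse primer's reverse complement is CGGGTGTG, matching at positions 156–163.
Each forward site pairs with the reverse site to give a product ending at position 163: sizes 152, 35 bp.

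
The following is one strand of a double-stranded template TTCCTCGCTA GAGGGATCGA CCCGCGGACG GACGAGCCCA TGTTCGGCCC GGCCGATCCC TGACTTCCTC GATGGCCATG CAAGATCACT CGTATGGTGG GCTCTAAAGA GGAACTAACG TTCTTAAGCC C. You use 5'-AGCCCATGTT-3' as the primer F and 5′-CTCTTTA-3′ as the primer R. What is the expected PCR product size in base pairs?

77 bp

Scanning the template, AGCCCATGTT occurs at positions 35–44; this primer anneals to the bottom strand there with its 3' end pointing downstream.
The reverse primer's reverse complement is TAAAGAG, which matches the template at positions 105–111.
The product runs from position 35 to position 111, so its length is 111 − 35 + 1 = 77 bp.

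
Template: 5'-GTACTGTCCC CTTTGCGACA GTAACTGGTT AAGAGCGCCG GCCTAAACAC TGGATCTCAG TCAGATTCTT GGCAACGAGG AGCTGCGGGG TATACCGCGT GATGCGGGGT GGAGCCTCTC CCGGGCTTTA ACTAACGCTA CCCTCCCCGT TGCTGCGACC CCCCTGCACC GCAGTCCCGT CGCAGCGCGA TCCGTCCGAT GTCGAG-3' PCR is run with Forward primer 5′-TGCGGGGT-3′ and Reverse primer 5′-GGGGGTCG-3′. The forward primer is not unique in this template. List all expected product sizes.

The forward primer TGCGGGGT matches the top strand at positions 84–91, 103–110.
The reverse primer's reverse complement is CGACCCCC, matching at positions 156–163.
Each forward site pairs with the reverse site to give a product ending at position 163: sizes 80, 61 bp.

80 bp, 61 bp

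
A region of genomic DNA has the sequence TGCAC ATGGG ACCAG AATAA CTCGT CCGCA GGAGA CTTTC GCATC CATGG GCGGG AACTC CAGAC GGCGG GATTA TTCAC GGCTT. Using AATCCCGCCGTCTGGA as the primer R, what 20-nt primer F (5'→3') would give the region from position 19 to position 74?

The reverse primer's reverse complement TCCAGACGGCGGGATT matches the template at positions 59–74; the product starts at position 19.
The forward primer is identical to the top strand over positions 19–38: AACTCGTCCGCAGGAGACTT.

5'-AACTCGTCCGCAGGAGACTT-3'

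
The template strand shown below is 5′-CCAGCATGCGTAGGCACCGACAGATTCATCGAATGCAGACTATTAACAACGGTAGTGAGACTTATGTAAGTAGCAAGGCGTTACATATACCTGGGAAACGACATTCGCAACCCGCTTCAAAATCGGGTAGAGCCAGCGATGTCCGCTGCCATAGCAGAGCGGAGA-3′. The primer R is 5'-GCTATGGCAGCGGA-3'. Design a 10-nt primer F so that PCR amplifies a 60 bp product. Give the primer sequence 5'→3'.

The reverse primer's reverse complement TCCGCTGCCATAGC matches the template at positions 142–155, so the product ends at position 155.
A 60 bp product then starts at position 155 − 60 + 1 = 96.
The forward primer is identical to the top strand there: AAACGACATT.

5'-AAACGACATT-3'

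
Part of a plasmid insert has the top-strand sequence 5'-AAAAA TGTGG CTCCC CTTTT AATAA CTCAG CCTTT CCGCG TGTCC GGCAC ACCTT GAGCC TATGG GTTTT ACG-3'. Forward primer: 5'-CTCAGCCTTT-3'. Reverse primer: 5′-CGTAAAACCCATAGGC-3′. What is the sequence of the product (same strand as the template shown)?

5'-CTCAGCCTTTCCGCGTGTCCGGCACACCTTGAGCCTATGGGTTTTACG-3'

The forward primer matches the template at positions 26–35.
The reverse primer's reverse complement is GCCTATGGGTTTTACG, which matches the template at positions 58–73.
The product is the template from position 26 through 73 (48 bp).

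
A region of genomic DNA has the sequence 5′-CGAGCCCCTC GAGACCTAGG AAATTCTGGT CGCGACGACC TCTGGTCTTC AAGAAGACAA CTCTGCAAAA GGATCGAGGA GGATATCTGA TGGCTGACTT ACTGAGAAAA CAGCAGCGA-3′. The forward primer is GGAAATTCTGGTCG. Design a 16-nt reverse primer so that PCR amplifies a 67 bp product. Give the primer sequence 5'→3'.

The forward primer binds at positions 19–32, so a 67 bp product ends at position 19 + 67 − 1 = 85.
The reverse primer anneals to the top strand over positions 70–85, i.e. to AGGATCGAGGAGGATA.
Its sequence written 5'→3' is the reverse complement: TATCCTCCTCGATCCT.

5'-TATCCTCCTCGATCCT-3'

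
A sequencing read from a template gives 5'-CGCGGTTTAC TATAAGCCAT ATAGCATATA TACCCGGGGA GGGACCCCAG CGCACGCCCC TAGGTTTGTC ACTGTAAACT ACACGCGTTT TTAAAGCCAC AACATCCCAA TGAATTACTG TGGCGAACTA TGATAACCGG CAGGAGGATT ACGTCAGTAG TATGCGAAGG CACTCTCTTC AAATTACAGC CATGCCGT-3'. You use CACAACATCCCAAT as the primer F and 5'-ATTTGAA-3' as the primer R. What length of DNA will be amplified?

87 bp

Forward primer CACAACATCCCAAT is found on the top strand at positions 98–111.
Taking the reverse complement of ATTTGAA gives TTCAAAT, found at positions 178–184 on the template; the primer anneals here to the top strand with its 3' end pointing upstream.
The product runs from position 98 to position 184, so its length is 184 − 98 + 1 = 87 bp.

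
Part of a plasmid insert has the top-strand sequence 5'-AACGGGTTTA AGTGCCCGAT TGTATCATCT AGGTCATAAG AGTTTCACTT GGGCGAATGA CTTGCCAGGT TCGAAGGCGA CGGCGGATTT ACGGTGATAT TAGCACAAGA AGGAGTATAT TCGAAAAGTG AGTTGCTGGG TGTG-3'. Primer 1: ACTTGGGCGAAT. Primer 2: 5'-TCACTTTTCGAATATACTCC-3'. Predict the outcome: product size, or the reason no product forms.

Yes — an 85 bp product.

Primer 1 (ACTTGGGCGAAT) matches the top strand at positions 47–58; it acts as a forward primer.
Primer 2's reverse complement is GGAGTATATTCGAAAAGTGA, matching the top strand at positions 112–131; it acts as a reverse primer.
The 3' ends face each other across positions 47–131, giving an 85 bp product.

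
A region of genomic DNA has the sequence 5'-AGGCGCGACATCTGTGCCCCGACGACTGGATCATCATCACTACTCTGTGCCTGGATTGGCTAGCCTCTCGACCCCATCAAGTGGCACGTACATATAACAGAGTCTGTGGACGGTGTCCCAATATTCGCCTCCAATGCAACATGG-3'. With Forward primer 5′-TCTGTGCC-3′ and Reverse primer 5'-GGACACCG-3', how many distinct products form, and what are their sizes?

Two products: 108 bp, 75 bp

The forward primer TCTGTGCC matches the top strand at positions 11–18, 44–51.
The reverse primer's reverse complement is CGGTGTCC, matching at positions 111–118.
Each forward site pairs with the reverse site to give a product ending at position 118: sizes 108, 75 bp.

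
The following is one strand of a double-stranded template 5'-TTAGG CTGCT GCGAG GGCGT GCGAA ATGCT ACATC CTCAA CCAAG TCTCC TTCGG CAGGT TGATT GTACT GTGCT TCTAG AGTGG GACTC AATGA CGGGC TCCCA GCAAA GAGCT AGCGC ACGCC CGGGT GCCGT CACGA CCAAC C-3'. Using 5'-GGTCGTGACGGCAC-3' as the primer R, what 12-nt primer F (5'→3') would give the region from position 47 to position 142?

5'-CTCCTTCGGCAG-3'

The reverse primer's reverse complement GTGCCGTCACGACC matches the template at positions 129–142; the product starts at position 47.
The forward primer is identical to the top strand over positions 47–58: CTCCTTCGGCAG.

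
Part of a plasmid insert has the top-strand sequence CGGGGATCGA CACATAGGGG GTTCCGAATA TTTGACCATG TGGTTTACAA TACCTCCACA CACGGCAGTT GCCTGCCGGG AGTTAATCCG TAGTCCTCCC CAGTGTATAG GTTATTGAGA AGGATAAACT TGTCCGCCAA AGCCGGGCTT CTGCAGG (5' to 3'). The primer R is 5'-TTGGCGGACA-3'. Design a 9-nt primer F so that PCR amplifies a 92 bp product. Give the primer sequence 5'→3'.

The reverse primer's reverse complement TGTCCGCCAA matches the template at positions 131–140, so the product ends at position 140.
A 92 bp product then starts at position 140 − 92 + 1 = 49.
The forward primer is identical to the top strand there: AATACCTCC.

5'-AATACCTCC-3'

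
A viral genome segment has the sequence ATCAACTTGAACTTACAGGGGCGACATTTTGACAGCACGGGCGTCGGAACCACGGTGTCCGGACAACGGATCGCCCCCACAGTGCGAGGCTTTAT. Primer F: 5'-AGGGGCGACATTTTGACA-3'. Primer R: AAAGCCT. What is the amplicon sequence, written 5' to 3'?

5'-AGGGGCGACATTTTGACAGCACGGGCGTCGGAACCACGGTGTCCGGACAACGGATCGCCCCCACAGTGCGAGGCTTT-3'

The forward primer matches the template at positions 17–34.
Reverse complement of the reverse primer: AGGCTTT. This occurs on the top strand at positions 87–93.
The product is the template from position 17 through 93 (77 bp).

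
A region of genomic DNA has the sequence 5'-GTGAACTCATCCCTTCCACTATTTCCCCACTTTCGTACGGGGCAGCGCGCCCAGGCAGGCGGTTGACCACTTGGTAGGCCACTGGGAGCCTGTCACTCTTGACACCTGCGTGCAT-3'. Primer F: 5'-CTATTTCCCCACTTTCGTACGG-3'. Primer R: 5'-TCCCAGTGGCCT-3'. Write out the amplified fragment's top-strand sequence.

The forward primer matches the template at positions 19–40.
Taking the reverse complement of TCCCAGTGGCCT gives AGGCCACTGGGA, found at positions 76–87 on the template; the primer anneals here to the top strand with its 3' end pointing upstream.
The product is the template from position 19 through 87 (69 bp).

5'-CTATTTCCCCACTTTCGTACGGGGCAGCGCGCCCAGGCAGGCGGTTGACCACTTGGTAGGCCACTGGGA-3'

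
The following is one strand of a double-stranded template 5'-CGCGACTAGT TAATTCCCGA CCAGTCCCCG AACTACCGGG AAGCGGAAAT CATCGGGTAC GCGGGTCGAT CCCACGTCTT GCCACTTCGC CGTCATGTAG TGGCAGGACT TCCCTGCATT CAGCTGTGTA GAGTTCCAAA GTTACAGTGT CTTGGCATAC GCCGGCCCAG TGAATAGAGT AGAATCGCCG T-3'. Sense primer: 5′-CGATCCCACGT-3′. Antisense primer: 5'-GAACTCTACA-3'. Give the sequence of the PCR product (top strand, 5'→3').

5'-CGATCCCACGTCTTGCCACTTCGCCGTCATGTAGTGGCAGGACTTCCCTGCATTCAGCTGTGTAGAGTTC-3'

Scanning the template, CGATCCCACGT occurs at positions 67–77; this primer anneals to the bottom strand there with its 3' end pointing downstream.
The reverse primer's reverse complement is TGTAGAGTTC, which matches the template at positions 127–136.
The product is the template from position 67 through 136 (70 bp).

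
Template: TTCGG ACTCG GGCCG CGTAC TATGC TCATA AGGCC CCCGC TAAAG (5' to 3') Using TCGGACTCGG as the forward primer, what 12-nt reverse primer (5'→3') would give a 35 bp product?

5'-GGGCCTTATGAG-3'

The forward primer binds at positions 2–11, so a 35 bp product ends at position 2 + 35 − 1 = 36.
The reverse primer anneals to the top strand over positions 25–36, i.e. to CTCATAAGGCCC.
Its sequence written 5'→3' is the reverse complement: GGGCCTTATGAG.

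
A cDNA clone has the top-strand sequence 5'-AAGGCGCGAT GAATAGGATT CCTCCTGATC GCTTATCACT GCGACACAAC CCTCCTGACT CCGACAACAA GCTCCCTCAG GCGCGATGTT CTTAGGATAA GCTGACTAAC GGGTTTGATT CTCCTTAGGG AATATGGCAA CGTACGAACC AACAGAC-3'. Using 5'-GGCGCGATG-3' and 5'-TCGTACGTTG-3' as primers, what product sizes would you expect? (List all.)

145 bp, 68 bp

The forward primer GGCGCGATG matches the top strand at positions 3–11, 80–88.
The reverse primer's reverse complement is CAACGTACGA, matching at positions 138–147.
Each forward site pairs with the reverse site to give a product ending at position 147: sizes 145, 68 bp.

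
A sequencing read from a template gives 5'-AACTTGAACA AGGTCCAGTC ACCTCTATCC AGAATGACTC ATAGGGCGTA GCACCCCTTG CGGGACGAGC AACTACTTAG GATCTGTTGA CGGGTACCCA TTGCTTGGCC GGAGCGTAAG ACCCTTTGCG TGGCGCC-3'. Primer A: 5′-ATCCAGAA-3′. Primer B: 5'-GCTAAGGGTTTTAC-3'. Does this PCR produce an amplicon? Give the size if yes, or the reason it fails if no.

Primer B (GCTAAGGGTTTTAC) does not match the top strand, and its reverse complement GTAAAACCCTTAGC does not match either.
With no annealing site for primer B, no amplification occurs.

No product — primer B has no binding site in the template.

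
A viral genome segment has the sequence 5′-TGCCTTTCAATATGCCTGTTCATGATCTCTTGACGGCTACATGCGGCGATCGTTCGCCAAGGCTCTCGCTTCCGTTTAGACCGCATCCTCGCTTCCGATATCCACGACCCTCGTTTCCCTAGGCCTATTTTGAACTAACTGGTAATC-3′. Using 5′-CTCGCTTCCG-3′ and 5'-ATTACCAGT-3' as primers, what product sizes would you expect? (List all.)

82 bp, 59 bp

The forward primer CTCGCTTCCG matches the top strand at positions 65–74, 88–97.
The reverse primer's reverse complement is ACTGGTAAT, matching at positions 138–146.
Each forward site pairs with the reverse site to give a product ending at position 146: sizes 82, 59 bp.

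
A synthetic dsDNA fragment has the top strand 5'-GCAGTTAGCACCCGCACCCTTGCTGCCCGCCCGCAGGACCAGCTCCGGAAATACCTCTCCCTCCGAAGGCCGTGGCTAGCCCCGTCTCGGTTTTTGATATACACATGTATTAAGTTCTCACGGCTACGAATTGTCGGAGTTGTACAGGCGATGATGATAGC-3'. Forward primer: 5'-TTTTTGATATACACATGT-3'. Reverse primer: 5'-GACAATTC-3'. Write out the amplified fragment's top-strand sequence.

5'-TTTTTGATATACACATGTATTAAGTTCTCACGGCTACGAATTGTC-3'

Forward primer TTTTTGATATACACATGT is found on the top strand at positions 91–108.
Taking the reverse complement of GACAATTC gives GAATTGTC, found at positions 128–135 on the template; the primer anneals here to the top strand with its 3' end pointing upstream.
The product is the template from position 91 through 135 (45 bp).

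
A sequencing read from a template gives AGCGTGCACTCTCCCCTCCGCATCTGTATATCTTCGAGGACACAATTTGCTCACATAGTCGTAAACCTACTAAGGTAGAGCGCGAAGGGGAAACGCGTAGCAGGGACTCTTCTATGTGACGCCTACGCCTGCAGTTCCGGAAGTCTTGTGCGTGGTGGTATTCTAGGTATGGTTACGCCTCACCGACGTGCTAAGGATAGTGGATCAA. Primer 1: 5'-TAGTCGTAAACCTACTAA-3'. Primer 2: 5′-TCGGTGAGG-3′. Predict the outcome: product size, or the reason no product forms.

Yes — a 131 bp product.

Primer 1 (TAGTCGTAAACCTACTAA) matches the top strand at positions 56–73; it acts as a forward primer.
Primer 2's reverse complement is CCTCACCGA, matching the top strand at positions 178–186; it acts as a reverse primer.
The 3' ends face each other across positions 56–186, giving a 131 bp product.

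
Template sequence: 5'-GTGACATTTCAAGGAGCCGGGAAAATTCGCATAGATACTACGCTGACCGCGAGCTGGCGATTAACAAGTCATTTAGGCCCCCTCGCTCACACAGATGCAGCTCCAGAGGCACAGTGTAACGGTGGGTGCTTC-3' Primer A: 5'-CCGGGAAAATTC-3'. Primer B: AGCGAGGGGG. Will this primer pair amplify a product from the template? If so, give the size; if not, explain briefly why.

Primer A (CCGGGAAAATTC) matches the top strand at positions 17–28; it acts as a forward primer.
Primer B's reverse complement is CCCCCTCGCT, matching the top strand at positions 78–87; it acts as a reverse primer.
The 3' ends face each other across positions 17–87, giving a 71 bp product.

Yes — a 71 bp product.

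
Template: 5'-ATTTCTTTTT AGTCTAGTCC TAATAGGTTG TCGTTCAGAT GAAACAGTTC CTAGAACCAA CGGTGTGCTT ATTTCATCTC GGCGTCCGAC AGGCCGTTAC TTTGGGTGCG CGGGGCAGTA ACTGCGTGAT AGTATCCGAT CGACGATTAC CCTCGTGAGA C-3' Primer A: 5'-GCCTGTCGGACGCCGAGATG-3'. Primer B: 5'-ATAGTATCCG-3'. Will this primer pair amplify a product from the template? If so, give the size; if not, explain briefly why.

Primer A (GCCTGTCGGACGCCGAGATG) has reverse complement CATCTCGGCGTCCGACAGGC, which matches the top strand at positions 75–94; primer A anneals to the top strand there with its 3' end pointing upstream toward position 75.
Primer B (ATAGTATCCG) matches the top strand directly at positions 129–138; it anneals to the bottom strand with its 3' end pointing downstream toward position 138.
The 3' ends diverge (primer A extends toward position 1, primer B toward position 161), so the primers never converge on a shared product.

No product — the primers' 3' ends point away from each other.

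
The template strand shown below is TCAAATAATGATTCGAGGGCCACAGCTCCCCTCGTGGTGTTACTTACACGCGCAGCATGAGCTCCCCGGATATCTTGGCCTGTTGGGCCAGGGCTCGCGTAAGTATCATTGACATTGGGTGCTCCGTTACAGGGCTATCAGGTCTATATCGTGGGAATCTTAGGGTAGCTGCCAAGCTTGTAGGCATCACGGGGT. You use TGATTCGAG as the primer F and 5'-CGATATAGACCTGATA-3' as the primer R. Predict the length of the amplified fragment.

The forward primer matches the template at positions 9–17.
The reverse primer's reverse complement is TATCAGGTCTATATCG, which matches the template at positions 136–151.
The product runs from position 9 to position 151, so its length is 151 − 9 + 1 = 143 bp.

143 bp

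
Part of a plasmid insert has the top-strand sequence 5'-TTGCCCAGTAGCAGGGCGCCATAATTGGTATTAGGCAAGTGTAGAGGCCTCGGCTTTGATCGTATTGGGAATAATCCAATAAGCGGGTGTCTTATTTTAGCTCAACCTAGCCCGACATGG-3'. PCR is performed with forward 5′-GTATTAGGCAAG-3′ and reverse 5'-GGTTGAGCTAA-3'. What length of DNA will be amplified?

80 bp

Forward primer GTATTAGGCAAG is found on the top strand at positions 28–39.
Taking the reverse complement of GGTTGAGCTAA gives TTAGCTCAACC, found at positions 97–107 on the template; the primer anneals here to the top strand with its 3' end pointing upstream.
Amplicon spans positions 28–107: 80 bp.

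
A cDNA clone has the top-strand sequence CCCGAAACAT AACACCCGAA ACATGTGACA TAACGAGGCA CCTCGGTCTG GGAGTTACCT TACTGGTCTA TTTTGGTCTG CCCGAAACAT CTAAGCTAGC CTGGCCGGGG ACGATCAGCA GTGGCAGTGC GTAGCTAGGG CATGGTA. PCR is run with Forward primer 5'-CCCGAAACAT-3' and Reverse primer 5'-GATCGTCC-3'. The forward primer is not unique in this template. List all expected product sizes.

The forward primer CCCGAAACAT matches the top strand at positions 1–10, 15–24, 81–90.
The reverse primer's reverse complement is GGACGATC, matching at positions 109–116.
Each forward site pairs with the reverse site to give a product ending at position 116: sizes 116, 102, 36 bp.

116 bp, 102 bp, 36 bp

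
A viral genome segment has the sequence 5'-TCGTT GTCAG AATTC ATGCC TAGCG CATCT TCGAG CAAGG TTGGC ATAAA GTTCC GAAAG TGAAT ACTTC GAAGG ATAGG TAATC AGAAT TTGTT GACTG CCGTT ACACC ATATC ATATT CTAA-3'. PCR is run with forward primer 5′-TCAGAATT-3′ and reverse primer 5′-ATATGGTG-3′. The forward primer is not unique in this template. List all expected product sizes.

The forward primer TCAGAATT matches the top strand at positions 7–14, 84–91.
The reverse primer's reverse complement is CACCATAT, matching at positions 107–114.
Each forward site pairs with the reverse site to give a product ending at position 114: sizes 108, 31 bp.

108 bp, 31 bp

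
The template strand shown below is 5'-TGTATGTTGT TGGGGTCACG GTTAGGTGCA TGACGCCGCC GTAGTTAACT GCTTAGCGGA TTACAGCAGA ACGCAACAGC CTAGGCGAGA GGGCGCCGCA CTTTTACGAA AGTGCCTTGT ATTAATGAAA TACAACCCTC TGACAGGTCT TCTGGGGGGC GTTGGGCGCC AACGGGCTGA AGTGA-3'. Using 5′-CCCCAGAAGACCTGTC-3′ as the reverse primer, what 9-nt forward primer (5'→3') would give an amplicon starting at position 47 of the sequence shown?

The reverse primer's reverse complement GACAGGTCTTCTGGGG matches the template at positions 142–157; the product starts at position 47.
The forward primer is identical to the top strand over positions 47–55: AACTGCTTA.

5'-AACTGCTTA-3'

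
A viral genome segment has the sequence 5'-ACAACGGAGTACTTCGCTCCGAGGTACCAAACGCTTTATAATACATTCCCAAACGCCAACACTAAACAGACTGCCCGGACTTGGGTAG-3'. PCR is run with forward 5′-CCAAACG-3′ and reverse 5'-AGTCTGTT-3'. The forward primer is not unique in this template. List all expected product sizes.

46 bp, 24 bp

The forward primer CCAAACG matches the top strand at positions 27–33, 49–55.
The reverse primer's reverse complement is AACAGACT, matching at positions 65–72.
Each forward site pairs with the reverse site to give a product ending at position 72: sizes 46, 24 bp.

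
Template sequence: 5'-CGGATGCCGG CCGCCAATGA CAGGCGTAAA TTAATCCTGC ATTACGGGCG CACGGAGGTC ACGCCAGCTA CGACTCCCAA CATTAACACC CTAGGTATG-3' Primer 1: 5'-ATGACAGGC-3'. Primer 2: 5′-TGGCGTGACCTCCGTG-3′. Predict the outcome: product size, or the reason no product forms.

Yes — a 50 bp product.

Primer 1 (ATGACAGGC) matches the top strand at positions 17–25; it acts as a forward primer.
Primer 2's reverse complement is CACGGAGGTCACGCCA, matching the top strand at positions 51–66; it acts as a reverse primer.
The 3' ends face each other across positions 17–66, giving a 50 bp product.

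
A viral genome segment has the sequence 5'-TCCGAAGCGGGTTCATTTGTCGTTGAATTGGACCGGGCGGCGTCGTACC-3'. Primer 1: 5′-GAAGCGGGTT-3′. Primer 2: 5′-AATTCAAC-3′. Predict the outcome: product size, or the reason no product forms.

Primer 1 (GAAGCGGGTT) matches the top strand at positions 4–13; it acts as a forward primer.
Primer 2's reverse complement is GTTGAATT, matching the top strand at positions 22–29; it acts as a reverse primer.
The 3' ends face each other across positions 4–29, giving a 26 bp product.

Yes — a 26 bp product.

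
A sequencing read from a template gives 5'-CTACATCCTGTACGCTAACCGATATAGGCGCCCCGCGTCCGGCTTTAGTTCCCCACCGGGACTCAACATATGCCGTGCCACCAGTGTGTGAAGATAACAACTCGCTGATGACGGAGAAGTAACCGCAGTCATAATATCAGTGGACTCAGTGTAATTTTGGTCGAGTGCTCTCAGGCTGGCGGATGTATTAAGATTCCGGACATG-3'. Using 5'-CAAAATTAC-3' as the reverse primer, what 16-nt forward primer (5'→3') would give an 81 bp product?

The reverse primer's reverse complement GTAATTTTG matches the template at positions 151–159, so the product ends at position 159.
An 81 bp product then starts at position 159 − 81 + 1 = 79.
The forward primer is identical to the top strand there: CACCAGTGTGTGAAGA.

5'-CACCAGTGTGTGAAGA-3'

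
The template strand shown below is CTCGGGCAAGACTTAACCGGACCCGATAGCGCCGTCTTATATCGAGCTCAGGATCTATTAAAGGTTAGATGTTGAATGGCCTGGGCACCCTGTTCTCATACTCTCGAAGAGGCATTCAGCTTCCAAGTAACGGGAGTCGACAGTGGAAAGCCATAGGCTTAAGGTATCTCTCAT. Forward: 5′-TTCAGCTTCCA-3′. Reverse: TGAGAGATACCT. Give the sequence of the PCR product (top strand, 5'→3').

The forward primer matches the template at positions 115–125.
Taking the reverse complement of TGAGAGATACCT gives AGGTATCTCTCA, found at positions 162–173 on the template; the primer anneals here to the top strand with its 3' end pointing upstream.
The product is the template from position 115 through 173 (59 bp).

5'-TTCAGCTTCCAAGTAACGGGAGTCGACAGTGGAAAGCCATAGGCTTAAGGTATCTCTCA-3'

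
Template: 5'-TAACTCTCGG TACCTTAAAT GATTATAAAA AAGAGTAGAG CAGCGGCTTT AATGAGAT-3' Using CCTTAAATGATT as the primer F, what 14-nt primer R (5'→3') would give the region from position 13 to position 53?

The product's 3' end on the top strand is position 53.
The reverse primer anneals to the top strand over positions 40–53, i.e. to GCAGCGGCTTTAAT.
Its sequence written 5'→3' is the reverse complement: ATTAAAGCCGCTGC.

5'-ATTAAAGCCGCTGC-3'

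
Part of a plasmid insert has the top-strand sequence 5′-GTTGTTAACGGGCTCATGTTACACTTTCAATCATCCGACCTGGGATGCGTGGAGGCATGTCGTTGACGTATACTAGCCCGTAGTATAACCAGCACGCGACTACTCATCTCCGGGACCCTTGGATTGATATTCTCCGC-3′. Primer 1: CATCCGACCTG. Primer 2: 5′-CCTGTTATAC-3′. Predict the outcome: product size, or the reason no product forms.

No product — primer 2 has no binding site in the template.

Primer 2 (CCTGTTATAC) does not match the top strand, and its reverse complement GTATAACAGG does not match either.
With no annealing site for primer 2, no amplification occurs.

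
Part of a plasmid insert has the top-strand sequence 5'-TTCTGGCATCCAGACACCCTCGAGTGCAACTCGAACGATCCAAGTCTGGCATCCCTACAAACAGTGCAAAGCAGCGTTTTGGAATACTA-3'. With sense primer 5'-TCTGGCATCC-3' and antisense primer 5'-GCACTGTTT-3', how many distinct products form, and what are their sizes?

The forward primer TCTGGCATCC matches the top strand at positions 2–11, 45–54.
The reverse primer's reverse complement is AAACAGTGC, matching at positions 59–67.
Each forward site pairs with the reverse site to give a product ending at position 67: sizes 66, 23 bp.

Two products: 66 bp, 23 bp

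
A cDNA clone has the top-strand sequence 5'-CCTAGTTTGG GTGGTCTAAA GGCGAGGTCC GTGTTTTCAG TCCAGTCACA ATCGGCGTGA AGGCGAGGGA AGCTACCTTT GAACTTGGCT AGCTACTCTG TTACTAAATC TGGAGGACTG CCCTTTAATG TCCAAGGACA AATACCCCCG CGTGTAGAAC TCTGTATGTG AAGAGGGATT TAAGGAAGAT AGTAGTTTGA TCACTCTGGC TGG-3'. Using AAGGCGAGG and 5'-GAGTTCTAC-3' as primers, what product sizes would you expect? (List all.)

144 bp, 103 bp

The forward primer AAGGCGAGG matches the top strand at positions 19–27, 60–68.
The reverse primer's reverse complement is GTAGAACTC, matching at positions 154–162.
Each forward site pairs with the reverse site to give a product ending at position 162: sizes 144, 103 bp.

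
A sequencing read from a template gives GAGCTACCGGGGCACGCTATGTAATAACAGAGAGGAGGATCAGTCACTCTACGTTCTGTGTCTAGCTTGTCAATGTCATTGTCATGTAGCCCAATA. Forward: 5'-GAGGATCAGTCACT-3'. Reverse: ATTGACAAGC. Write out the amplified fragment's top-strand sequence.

Scanning the template, GAGGATCAGTCACT occurs at positions 35–48; this primer anneals to the bottom strand there with its 3' end pointing downstream.
Reverse complement of the reverse primer: GCTTGTCAAT. This occurs on the top strand at positions 65–74.
The product is the template from position 35 through 74 (40 bp).

5'-GAGGATCAGTCACTCTACGTTCTGTGTCTAGCTTGTCAAT-3'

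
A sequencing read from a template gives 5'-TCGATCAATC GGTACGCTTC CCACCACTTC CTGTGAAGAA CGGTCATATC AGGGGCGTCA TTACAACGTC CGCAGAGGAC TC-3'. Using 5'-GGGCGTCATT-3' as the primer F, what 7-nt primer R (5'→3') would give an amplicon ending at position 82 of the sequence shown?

5'-GAGTCCT-3'

The forward primer binds at positions 53–62; the product's 3' end on the top strand is position 82.
The reverse primer anneals to the top strand over positions 76–82, i.e. to AGGACTC.
Its sequence written 5'→3' is the reverse complement: GAGTCCT.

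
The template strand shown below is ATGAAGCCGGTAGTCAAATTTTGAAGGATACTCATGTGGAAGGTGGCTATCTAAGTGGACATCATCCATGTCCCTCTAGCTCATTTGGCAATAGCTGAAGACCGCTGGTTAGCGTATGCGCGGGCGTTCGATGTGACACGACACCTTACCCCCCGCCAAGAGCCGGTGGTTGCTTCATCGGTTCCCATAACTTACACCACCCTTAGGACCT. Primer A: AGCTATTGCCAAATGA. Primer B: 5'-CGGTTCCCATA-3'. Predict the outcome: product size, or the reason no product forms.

No product — the primers' 3' ends point away from each other.

Primer A (AGCTATTGCCAAATGA) has reverse complement TCATTTGGCAATAGCT, which matches the top strand at positions 81–96; primer A anneals to the top strand there with its 3' end pointing upstream toward position 81.
Primer B (CGGTTCCCATA) matches the top strand directly at positions 179–189; it anneals to the bottom strand with its 3' end pointing downstream toward position 189.
The 3' ends diverge (primer A extends toward position 1, primer B toward position 211), so the primers never converge on a shared product.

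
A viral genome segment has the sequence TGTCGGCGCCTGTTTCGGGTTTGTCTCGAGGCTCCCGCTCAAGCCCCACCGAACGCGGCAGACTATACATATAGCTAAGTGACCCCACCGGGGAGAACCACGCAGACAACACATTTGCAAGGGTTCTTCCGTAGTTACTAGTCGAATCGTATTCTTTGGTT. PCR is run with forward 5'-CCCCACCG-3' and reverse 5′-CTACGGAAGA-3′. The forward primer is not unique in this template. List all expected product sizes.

91 bp, 52 bp

The forward primer CCCCACCG matches the top strand at positions 44–51, 83–90.
The reverse primer's reverse complement is TCTTCCGTAG, matching at positions 125–134.
Each forward site pairs with the reverse site to give a product ending at position 134: sizes 91, 52 bp.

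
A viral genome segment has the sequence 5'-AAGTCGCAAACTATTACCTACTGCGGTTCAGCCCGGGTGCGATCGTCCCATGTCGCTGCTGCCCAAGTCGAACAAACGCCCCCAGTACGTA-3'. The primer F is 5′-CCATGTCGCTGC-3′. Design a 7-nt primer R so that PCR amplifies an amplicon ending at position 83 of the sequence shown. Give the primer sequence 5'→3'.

The forward primer binds at positions 48–59; the product's 3' end on the top strand is position 83.
The reverse primer anneals to the top strand over positions 77–83, i.e. to CGCCCCC.
Its sequence written 5'→3' is the reverse complement: GGGGGCG.

5'-GGGGGCG-3'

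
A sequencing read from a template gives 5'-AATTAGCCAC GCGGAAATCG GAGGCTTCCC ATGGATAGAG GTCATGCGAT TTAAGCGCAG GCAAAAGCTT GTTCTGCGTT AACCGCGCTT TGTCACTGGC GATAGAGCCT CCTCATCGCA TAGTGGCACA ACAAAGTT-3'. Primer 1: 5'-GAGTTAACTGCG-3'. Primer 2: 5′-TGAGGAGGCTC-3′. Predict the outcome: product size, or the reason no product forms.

Primer 1 (GAGTTAACTGCG) does not match the top strand, and its reverse complement CGCAGTTAACTC does not match either.
With no annealing site for primer 1, no amplification occurs.

No product — primer 1 has no binding site in the template.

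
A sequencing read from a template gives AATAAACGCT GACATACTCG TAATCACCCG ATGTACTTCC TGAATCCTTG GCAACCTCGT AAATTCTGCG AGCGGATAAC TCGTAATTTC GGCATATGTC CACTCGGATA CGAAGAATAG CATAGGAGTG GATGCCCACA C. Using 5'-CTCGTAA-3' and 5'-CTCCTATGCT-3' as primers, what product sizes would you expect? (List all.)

The forward primer CTCGTAA matches the top strand at positions 17–23, 56–62, 80–86.
The reverse primer's reverse complement is AGCATAGGAG, matching at positions 119–128.
Each forward site pairs with the reverse site to give a product ending at position 128: sizes 112, 73, 49 bp.

112 bp, 73 bp, 49 bp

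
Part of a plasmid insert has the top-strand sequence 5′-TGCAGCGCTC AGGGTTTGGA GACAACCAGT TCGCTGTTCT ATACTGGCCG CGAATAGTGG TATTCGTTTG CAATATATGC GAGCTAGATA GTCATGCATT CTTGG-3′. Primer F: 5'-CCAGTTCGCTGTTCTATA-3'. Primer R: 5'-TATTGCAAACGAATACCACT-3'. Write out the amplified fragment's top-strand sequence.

Forward primer CCAGTTCGCTGTTCTATA is found on the top strand at positions 26–43.
Reverse complement of the reverse primer: AGTGGTATTCGTTTGCAATA. This occurs on the top strand at positions 56–75.
The product is the template from position 26 through 75 (50 bp).

5'-CCAGTTCGCTGTTCTATACTGGCCGCGAATAGTGGTATTCGTTTGCAATA-3'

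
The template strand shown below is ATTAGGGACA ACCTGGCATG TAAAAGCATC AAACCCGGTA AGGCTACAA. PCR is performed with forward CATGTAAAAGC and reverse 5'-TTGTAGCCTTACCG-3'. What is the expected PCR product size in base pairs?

33 bp

The forward primer matches the template at positions 17–27.
Reverse complement of the reverse primer: CGGTAAGGCTACAA. This occurs on the top strand at positions 36–49.
The product runs from position 17 to position 49, so its length is 49 − 17 + 1 = 33 bp.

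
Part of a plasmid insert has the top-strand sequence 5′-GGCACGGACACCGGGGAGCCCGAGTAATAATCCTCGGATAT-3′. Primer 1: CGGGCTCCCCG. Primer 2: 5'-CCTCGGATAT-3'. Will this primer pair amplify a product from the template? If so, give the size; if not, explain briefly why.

No product — the primers' 3' ends point away from each other.

Primer 1 (CGGGCTCCCCG) has reverse complement CGGGGAGCCCG, which matches the top strand at positions 12–22; primer 1 anneals to the top strand there with its 3' end pointing upstream toward position 12.
Primer 2 (CCTCGGATAT) matches the top strand directly at positions 32–41; it anneals to the bottom strand with its 3' end pointing downstream toward position 41.
The 3' ends diverge (primer 1 extends toward position 1, primer 2 toward position 41), so the primers never converge on a shared product.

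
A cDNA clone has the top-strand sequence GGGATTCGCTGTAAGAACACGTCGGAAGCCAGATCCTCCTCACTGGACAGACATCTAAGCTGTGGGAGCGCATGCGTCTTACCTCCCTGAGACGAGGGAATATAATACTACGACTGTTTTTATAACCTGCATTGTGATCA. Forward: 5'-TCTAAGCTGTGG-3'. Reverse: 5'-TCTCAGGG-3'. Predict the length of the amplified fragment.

Scanning the template, TCTAAGCTGTGG occurs at positions 54–65; this primer anneals to the bottom strand there with its 3' end pointing downstream.
Taking the reverse complement of TCTCAGGG gives CCCTGAGA, found at positions 85–92 on the template; the primer anneals here to the top strand with its 3' end pointing upstream.
Product length = (reverse-primer end) − (forward-primer start) + 1 = 92 − 54 + 1 = 39 bp.

39 bp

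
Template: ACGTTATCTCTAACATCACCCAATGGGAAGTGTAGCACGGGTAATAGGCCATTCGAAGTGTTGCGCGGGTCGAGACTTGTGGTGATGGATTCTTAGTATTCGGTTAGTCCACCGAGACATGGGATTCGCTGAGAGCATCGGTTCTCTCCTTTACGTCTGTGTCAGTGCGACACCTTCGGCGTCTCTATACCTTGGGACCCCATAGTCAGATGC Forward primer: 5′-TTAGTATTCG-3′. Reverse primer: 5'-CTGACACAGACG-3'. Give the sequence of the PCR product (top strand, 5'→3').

Scanning the template, TTAGTATTCG occurs at positions 93–102; this primer anneals to the bottom strand there with its 3' end pointing downstream.
Taking the reverse complement of CTGACACAGACG gives CGTCTGTGTCAG, found at positions 154–165 on the template; the primer anneals here to the top strand with its 3' end pointing upstream.
The product is the template from position 93 through 165 (73 bp).

5'-TTAGTATTCGGTTAGTCCACCGAGACATGGGATTCGCTGAGAGCATCGGTTCTCTCCTTTACGTCTGTGTCAG-3'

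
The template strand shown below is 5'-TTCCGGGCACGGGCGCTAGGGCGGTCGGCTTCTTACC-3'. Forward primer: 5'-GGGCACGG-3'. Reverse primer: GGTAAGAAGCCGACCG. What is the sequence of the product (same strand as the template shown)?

Forward primer GGGCACGG is found on the top strand at positions 5–12.
The reverse primer's reverse complement is CGGTCGGCTTCTTACC, which matches the template at positions 22–37.
The product is the template from position 5 through 37 (33 bp).

5'-GGGCACGGGCGCTAGGGCGGTCGGCTTCTTACC-3'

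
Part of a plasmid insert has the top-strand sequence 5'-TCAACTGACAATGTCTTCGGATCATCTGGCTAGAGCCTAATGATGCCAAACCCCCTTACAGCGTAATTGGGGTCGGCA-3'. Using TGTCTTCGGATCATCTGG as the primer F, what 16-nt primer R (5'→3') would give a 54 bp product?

The forward primer binds at positions 12–29, so a 54 bp product ends at position 12 + 54 − 1 = 65.
The reverse primer anneals to the top strand over positions 50–65, i.e. to ACCCCCTTACAGCGTA.
Its sequence written 5'→3' is the reverse complement: TACGCTGTAAGGGGGT.

5'-TACGCTGTAAGGGGGT-3'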